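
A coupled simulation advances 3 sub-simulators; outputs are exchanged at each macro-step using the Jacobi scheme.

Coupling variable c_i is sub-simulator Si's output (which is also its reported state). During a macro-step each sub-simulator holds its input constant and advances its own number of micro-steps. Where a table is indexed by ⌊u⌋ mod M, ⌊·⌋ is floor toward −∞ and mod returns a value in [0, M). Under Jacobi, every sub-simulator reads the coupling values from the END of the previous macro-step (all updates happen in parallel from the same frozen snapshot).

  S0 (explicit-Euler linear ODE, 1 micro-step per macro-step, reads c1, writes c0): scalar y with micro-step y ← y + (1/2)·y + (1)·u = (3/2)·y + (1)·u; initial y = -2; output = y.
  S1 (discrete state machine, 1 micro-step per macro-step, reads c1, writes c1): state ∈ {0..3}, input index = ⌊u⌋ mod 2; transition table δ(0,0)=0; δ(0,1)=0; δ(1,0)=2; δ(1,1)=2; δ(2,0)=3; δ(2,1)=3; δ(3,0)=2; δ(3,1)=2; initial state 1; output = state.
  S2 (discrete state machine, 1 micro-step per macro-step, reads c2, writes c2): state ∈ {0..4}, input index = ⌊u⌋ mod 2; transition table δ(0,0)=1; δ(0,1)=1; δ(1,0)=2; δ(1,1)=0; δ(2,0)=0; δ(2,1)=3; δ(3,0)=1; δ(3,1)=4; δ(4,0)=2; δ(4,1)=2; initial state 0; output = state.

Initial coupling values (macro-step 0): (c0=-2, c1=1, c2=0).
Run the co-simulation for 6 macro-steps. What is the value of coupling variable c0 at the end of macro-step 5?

macro 1: S0 reads c1=1 → after 1×micro: -2; S1 reads c1=1 → after 1×micro: 2; S2 reads c2=0 → after 1×micro: 1 ⇒ (c0=-2, c1=2, c2=1)
macro 2: S0 reads c1=2 → after 1×micro: -1; S1 reads c1=2 → after 1×micro: 3; S2 reads c2=1 → after 1×micro: 0 ⇒ (c0=-1, c1=3, c2=0)
macro 3: S0 reads c1=3 → after 1×micro: 3/2; S1 reads c1=3 → after 1×micro: 2; S2 reads c2=0 → after 1×micro: 1 ⇒ (c0=3/2, c1=2, c2=1)
macro 4: S0 reads c1=2 → after 1×micro: 17/4; S1 reads c1=2 → after 1×micro: 3; S2 reads c2=1 → after 1×micro: 0 ⇒ (c0=17/4, c1=3, c2=0)
macro 5: S0 reads c1=3 → after 1×micro: 75/8; S1 reads c1=3 → after 1×micro: 2; S2 reads c2=0 → after 1×micro: 1 ⇒ (c0=75/8, c1=2, c2=1)
macro 6: S0 reads c1=2 → after 1×micro: 257/16; S1 reads c1=2 → after 1×micro: 3; S2 reads c2=1 → after 1×micro: 0 ⇒ (c0=257/16, c1=3, c2=0)

c0 at macro-step 5 = 75/8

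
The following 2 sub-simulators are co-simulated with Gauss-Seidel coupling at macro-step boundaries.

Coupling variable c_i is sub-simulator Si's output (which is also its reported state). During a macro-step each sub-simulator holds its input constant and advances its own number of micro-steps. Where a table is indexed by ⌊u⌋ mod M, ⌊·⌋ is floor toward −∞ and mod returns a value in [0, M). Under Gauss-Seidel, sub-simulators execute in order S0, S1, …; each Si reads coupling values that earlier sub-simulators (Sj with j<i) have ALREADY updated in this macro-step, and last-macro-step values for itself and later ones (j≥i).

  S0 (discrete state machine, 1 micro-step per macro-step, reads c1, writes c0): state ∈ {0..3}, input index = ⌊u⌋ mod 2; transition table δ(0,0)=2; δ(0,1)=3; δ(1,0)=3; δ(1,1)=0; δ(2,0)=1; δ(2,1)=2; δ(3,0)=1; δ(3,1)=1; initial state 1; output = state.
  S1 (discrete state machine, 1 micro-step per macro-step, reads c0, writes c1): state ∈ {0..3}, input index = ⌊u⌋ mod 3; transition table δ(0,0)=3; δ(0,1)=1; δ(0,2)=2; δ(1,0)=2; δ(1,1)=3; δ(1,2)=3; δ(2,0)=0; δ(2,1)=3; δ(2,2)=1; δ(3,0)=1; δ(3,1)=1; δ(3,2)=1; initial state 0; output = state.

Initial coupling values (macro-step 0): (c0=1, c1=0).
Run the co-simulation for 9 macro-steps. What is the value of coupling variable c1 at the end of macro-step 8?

macro 1: S0 reads c1=0 → after 1×micro: 3; S1 reads c0=3 → after 1×micro: 3 ⇒ (c0=3, c1=3)
macro 2: S0 reads c1=3 → after 1×micro: 1; S1 reads c0=1 → after 1×micro: 1 ⇒ (c0=1, c1=1)
macro 3: S0 reads c1=1 → after 1×micro: 0; S1 reads c0=0 → after 1×micro: 2 ⇒ (c0=0, c1=2)
macro 4: S0 reads c1=2 → after 1×micro: 2; S1 reads c0=2 → after 1×micro: 1 ⇒ (c0=2, c1=1)
macro 5: S0 reads c1=1 → after 1×micro: 2; S1 reads c0=2 → after 1×micro: 3 ⇒ (c0=2, c1=3)
macro 6: S0 reads c1=3 → after 1×micro: 2; S1 reads c0=2 → after 1×micro: 1 ⇒ (c0=2, c1=1)
macro 7: S0 reads c1=1 → after 1×micro: 2; S1 reads c0=2 → after 1×micro: 3 ⇒ (c0=2, c1=3)
macro 8: S0 reads c1=3 → after 1×micro: 2; S1 reads c0=2 → after 1×micro: 1 ⇒ (c0=2, c1=1)
macro 9: S0 reads c1=1 → after 1×micro: 2; S1 reads c0=2 → after 1×micro: 3 ⇒ (c0=2, c1=3)

c1 at macro-step 8 = 1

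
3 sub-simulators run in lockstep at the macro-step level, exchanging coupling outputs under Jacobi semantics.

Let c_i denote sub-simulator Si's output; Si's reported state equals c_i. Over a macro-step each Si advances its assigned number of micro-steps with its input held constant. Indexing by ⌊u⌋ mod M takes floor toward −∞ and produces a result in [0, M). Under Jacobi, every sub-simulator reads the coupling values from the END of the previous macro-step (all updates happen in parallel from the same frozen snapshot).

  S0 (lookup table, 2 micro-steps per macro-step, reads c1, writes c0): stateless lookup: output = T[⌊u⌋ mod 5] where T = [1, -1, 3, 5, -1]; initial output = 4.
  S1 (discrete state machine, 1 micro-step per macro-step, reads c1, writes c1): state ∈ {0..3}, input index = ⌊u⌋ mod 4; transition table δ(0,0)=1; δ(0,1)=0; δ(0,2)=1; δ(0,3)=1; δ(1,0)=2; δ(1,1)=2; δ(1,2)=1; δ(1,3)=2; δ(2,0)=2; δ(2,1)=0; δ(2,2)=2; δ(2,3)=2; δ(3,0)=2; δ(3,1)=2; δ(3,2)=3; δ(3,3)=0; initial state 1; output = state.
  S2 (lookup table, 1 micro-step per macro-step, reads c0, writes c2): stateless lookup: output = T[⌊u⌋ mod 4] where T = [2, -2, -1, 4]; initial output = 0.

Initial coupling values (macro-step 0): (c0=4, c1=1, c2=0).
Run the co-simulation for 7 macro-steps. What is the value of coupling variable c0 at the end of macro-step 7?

c0 at macro-step 7 = 3

macro 1: S0 reads c1=1 → after 2×micro: -1; S1 reads c1=1 → after 1×micro: 2; S2 reads c0=4 → after 1×micro: 2 ⇒ (c0=-1, c1=2, c2=2)
macro 2: S0 reads c1=2 → after 2×micro: 3; S1 reads c1=2 → after 1×micro: 2; S2 reads c0=-1 → after 1×micro: 4 ⇒ (c0=3, c1=2, c2=4)
macro 3: S0 reads c1=2 → after 2×micro: 3; S1 reads c1=2 → after 1×micro: 2; S2 reads c0=3 → after 1×micro: 4 ⇒ (c0=3, c1=2, c2=4)
macro 4: S0 reads c1=2 → after 2×micro: 3; S1 reads c1=2 → after 1×micro: 2; S2 reads c0=3 → after 1×micro: 4 ⇒ (c0=3, c1=2, c2=4)
macro 5: S0 reads c1=2 → after 2×micro: 3; S1 reads c1=2 → after 1×micro: 2; S2 reads c0=3 → after 1×micro: 4 ⇒ (c0=3, c1=2, c2=4)
macro 6: S0 reads c1=2 → after 2×micro: 3; S1 reads c1=2 → after 1×micro: 2; S2 reads c0=3 → after 1×micro: 4 ⇒ (c0=3, c1=2, c2=4)
macro 7: S0 reads c1=2 → after 2×micro: 3; S1 reads c1=2 → after 1×micro: 2; S2 reads c0=3 → after 1×micro: 4 ⇒ (c0=3, c1=2, c2=4)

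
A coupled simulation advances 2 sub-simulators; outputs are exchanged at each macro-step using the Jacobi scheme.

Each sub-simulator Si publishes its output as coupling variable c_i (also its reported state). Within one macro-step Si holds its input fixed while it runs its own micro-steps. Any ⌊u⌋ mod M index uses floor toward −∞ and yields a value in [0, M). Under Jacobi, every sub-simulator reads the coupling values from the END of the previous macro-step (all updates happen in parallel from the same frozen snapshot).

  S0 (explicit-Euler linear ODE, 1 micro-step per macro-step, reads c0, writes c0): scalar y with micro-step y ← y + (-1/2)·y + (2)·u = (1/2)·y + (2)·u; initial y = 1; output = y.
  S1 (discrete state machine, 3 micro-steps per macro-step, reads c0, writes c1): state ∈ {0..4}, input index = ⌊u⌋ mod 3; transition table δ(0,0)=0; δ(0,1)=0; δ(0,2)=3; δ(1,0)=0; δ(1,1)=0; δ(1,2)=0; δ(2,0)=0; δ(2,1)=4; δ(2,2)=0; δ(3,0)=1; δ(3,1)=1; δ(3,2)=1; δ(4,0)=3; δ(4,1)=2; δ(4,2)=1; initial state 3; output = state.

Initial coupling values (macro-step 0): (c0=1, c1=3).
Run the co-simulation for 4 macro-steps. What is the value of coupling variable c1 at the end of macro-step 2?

macro 1: S0 reads c0=1 → after 1×micro: 5/2; S1 reads c0=1 → after 3×micro: 0 ⇒ (c0=5/2, c1=0)
macro 2: S0 reads c0=5/2 → after 1×micro: 25/4; S1 reads c0=5/2 → after 3×micro: 0 ⇒ (c0=25/4, c1=0)
macro 3: S0 reads c0=25/4 → after 1×micro: 125/8; S1 reads c0=25/4 → after 3×micro: 0 ⇒ (c0=125/8, c1=0)
macro 4: S0 reads c0=125/8 → after 1×micro: 625/16; S1 reads c0=125/8 → after 3×micro: 0 ⇒ (c0=625/16, c1=0)

c1 at macro-step 2 = 0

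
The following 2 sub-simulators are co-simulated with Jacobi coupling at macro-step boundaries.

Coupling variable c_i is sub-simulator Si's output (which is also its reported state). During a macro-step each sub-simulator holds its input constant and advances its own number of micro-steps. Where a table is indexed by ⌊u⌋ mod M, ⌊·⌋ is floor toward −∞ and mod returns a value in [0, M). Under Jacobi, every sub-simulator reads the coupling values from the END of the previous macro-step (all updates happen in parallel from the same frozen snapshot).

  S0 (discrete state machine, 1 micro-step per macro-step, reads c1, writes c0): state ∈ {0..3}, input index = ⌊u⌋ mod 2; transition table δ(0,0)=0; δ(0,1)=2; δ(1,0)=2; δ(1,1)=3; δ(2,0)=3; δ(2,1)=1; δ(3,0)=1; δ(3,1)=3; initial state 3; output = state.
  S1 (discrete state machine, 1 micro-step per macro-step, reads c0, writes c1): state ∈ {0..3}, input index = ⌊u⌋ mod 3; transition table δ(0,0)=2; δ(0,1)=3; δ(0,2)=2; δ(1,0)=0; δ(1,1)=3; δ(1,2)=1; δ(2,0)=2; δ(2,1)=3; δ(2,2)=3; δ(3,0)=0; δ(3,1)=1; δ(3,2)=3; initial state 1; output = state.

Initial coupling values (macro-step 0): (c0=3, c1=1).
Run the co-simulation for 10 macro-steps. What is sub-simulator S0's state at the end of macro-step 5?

S0 state at macro-step 5 = 3

macro 1: S0 reads c1=1 → after 1×micro: 3; S1 reads c0=3 → after 1×micro: 0 ⇒ (c0=3, c1=0)
macro 2: S0 reads c1=0 → after 1×micro: 1; S1 reads c0=3 → after 1×micro: 2 ⇒ (c0=1, c1=2)
macro 3: S0 reads c1=2 → after 1×micro: 2; S1 reads c0=1 → after 1×micro: 3 ⇒ (c0=2, c1=3)
macro 4: S0 reads c1=3 → after 1×micro: 1; S1 reads c0=2 → after 1×micro: 3 ⇒ (c0=1, c1=3)
macro 5: S0 reads c1=3 → after 1×micro: 3; S1 reads c0=1 → after 1×micro: 1 ⇒ (c0=3, c1=1)
macro 6: S0 reads c1=1 → after 1×micro: 3; S1 reads c0=3 → after 1×micro: 0 ⇒ (c0=3, c1=0)
macro 7: S0 reads c1=0 → after 1×micro: 1; S1 reads c0=3 → after 1×micro: 2 ⇒ (c0=1, c1=2)
macro 8: S0 reads c1=2 → after 1×micro: 2; S1 reads c0=1 → after 1×micro: 3 ⇒ (c0=2, c1=3)
macro 9: S0 reads c1=3 → after 1×micro: 1; S1 reads c0=2 → after 1×micro: 3 ⇒ (c0=1, c1=3)
macro 10: S0 reads c1=3 → after 1×micro: 3; S1 reads c0=1 → after 1×micro: 1 ⇒ (c0=3, c1=1)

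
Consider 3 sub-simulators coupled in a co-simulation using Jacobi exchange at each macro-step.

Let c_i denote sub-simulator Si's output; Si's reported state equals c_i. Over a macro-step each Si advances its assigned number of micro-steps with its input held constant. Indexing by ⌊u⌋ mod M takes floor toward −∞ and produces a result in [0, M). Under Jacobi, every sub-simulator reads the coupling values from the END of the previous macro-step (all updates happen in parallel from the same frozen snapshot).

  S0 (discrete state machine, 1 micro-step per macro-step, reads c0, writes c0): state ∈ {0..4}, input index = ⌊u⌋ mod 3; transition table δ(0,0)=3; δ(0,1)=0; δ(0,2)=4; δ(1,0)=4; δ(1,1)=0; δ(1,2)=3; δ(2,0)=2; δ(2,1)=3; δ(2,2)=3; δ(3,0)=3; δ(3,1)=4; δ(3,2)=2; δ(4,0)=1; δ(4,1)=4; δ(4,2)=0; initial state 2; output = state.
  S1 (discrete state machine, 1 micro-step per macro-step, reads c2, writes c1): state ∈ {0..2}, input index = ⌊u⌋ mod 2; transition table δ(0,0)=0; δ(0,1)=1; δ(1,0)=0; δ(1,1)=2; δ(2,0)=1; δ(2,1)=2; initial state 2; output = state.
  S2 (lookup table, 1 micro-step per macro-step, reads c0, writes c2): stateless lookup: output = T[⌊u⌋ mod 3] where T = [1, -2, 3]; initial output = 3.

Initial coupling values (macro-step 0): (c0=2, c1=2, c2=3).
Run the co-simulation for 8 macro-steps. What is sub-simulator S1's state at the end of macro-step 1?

macro 1: S0 reads c0=2 → after 1×micro: 3; S1 reads c2=3 → after 1×micro: 2; S2 reads c0=2 → after 1×micro: 3 ⇒ (c0=3, c1=2, c2=3)
macro 2: S0 reads c0=3 → after 1×micro: 3; S1 reads c2=3 → after 1×micro: 2; S2 reads c0=3 → after 1×micro: 1 ⇒ (c0=3, c1=2, c2=1)
macro 3: S0 reads c0=3 → after 1×micro: 3; S1 reads c2=1 → after 1×micro: 2; S2 reads c0=3 → after 1×micro: 1 ⇒ (c0=3, c1=2, c2=1)
macro 4: S0 reads c0=3 → after 1×micro: 3; S1 reads c2=1 → after 1×micro: 2; S2 reads c0=3 → after 1×micro: 1 ⇒ (c0=3, c1=2, c2=1)
macro 5: S0 reads c0=3 → after 1×micro: 3; S1 reads c2=1 → after 1×micro: 2; S2 reads c0=3 → after 1×micro: 1 ⇒ (c0=3, c1=2, c2=1)
macro 6: S0 reads c0=3 → after 1×micro: 3; S1 reads c2=1 → after 1×micro: 2; S2 reads c0=3 → after 1×micro: 1 ⇒ (c0=3, c1=2, c2=1)
macro 7: S0 reads c0=3 → after 1×micro: 3; S1 reads c2=1 → after 1×micro: 2; S2 reads c0=3 → after 1×micro: 1 ⇒ (c0=3, c1=2, c2=1)
macro 8: S0 reads c0=3 → after 1×micro: 3; S1 reads c2=1 → after 1×micro: 2; S2 reads c0=3 → after 1×micro: 1 ⇒ (c0=3, c1=2, c2=1)

S1 state at macro-step 1 = 2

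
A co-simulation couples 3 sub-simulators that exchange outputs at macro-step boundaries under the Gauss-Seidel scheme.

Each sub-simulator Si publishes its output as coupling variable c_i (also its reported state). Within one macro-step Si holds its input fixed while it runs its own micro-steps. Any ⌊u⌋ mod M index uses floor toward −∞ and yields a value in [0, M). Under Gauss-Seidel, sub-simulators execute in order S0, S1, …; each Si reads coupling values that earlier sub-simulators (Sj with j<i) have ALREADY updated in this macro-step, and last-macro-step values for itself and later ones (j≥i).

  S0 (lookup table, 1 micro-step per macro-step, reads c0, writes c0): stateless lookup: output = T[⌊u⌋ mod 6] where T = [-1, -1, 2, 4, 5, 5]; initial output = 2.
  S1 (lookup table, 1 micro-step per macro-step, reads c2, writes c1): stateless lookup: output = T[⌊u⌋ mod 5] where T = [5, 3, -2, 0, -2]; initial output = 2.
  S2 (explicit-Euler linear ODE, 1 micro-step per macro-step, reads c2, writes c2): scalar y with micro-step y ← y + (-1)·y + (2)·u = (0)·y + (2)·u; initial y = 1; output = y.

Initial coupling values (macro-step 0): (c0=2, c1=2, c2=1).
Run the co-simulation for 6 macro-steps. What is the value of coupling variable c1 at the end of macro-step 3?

macro 1: S0 reads c0=2 → after 1×micro: 2; S1 reads c2=1 → after 1×micro: 3; S2 reads c2=1 → after 1×micro: 2 ⇒ (c0=2, c1=3, c2=2)
macro 2: S0 reads c0=2 → after 1×micro: 2; S1 reads c2=2 → after 1×micro: -2; S2 reads c2=2 → after 1×micro: 4 ⇒ (c0=2, c1=-2, c2=4)
macro 3: S0 reads c0=2 → after 1×micro: 2; S1 reads c2=4 → after 1×micro: -2; S2 reads c2=4 → after 1×micro: 8 ⇒ (c0=2, c1=-2, c2=8)
macro 4: S0 reads c0=2 → after 1×micro: 2; S1 reads c2=8 → after 1×micro: 0; S2 reads c2=8 → after 1×micro: 16 ⇒ (c0=2, c1=0, c2=16)
macro 5: S0 reads c0=2 → after 1×micro: 2; S1 reads c2=16 → after 1×micro: 3; S2 reads c2=16 → after 1×micro: 32 ⇒ (c0=2, c1=3, c2=32)
macro 6: S0 reads c0=2 → after 1×micro: 2; S1 reads c2=32 → after 1×micro: -2; S2 reads c2=32 → after 1×micro: 64 ⇒ (c0=2, c1=-2, c2=64)

c1 at macro-step 3 = -2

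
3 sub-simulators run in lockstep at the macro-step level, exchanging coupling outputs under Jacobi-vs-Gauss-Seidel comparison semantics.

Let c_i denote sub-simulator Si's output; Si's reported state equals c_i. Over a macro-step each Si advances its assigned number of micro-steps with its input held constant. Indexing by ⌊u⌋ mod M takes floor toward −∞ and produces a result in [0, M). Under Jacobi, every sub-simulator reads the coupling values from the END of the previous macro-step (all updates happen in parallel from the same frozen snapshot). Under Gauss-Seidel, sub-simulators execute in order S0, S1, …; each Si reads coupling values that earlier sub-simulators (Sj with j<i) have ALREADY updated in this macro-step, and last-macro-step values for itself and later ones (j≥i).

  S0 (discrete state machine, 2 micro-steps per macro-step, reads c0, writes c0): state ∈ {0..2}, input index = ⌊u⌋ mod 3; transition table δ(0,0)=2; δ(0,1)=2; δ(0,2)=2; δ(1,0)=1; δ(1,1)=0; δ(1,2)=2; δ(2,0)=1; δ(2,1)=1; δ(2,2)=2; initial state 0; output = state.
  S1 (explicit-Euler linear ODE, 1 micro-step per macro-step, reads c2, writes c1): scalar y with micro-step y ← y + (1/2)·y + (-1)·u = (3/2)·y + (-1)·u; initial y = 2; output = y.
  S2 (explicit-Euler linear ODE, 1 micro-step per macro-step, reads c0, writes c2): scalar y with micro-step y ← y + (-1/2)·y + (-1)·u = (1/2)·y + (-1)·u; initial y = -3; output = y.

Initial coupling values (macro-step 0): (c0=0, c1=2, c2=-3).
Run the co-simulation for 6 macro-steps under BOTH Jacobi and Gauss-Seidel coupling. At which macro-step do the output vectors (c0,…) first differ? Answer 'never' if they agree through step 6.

[Jacobi] macro 1: S0 reads c0=0 → after 2×micro: 1; S1 reads c2=-3 → after 1×micro: 6; S2 reads c0=0 → after 1×micro: -3/2 ⇒ (c0=1, c1=6, c2=-3/2)
[Jacobi] macro 2: S0 reads c0=1 → after 2×micro: 2; S1 reads c2=-3/2 → after 1×micro: 21/2; S2 reads c0=1 → after 1×micro: -7/4 ⇒ (c0=2, c1=21/2, c2=-7/4)
[Jacobi] macro 3: S0 reads c0=2 → after 2×micro: 2; S1 reads c2=-7/4 → after 1×micro: 35/2; S2 reads c0=2 → after 1×micro: -23/8 ⇒ (c0=2, c1=35/2, c2=-23/8)
[Jacobi] macro 4: S0 reads c0=2 → after 2×micro: 2; S1 reads c2=-23/8 → after 1×micro: 233/8; S2 reads c0=2 → after 1×micro: -55/16 ⇒ (c0=2, c1=233/8, c2=-55/16)
[Jacobi] macro 5: S0 reads c0=2 → after 2×micro: 2; S1 reads c2=-55/16 → after 1×micro: 377/8; S2 reads c0=2 → after 1×micro: -119/32 ⇒ (c0=2, c1=377/8, c2=-119/32)
[Jacobi] macro 6: S0 reads c0=2 → after 2×micro: 2; S1 reads c2=-119/32 → after 1×micro: 2381/32; S2 reads c0=2 → after 1×micro: -247/64 ⇒ (c0=2, c1=2381/32, c2=-247/64)
[Gauss-Seidel] macro 1: S0 reads c0=0 → after 2×micro: 1; S1 reads c2=-3 → after 1×micro: 6; S2 reads c0=1 → after 1×micro: -5/2 ⇒ (c0=1, c1=6, c2=-5/2)
[Gauss-Seidel] macro 2: S0 reads c0=1 → after 2×micro: 2; S1 reads c2=-5/2 → after 1×micro: 23/2; S2 reads c0=2 → after 1×micro: -13/4 ⇒ (c0=2, c1=23/2, c2=-13/4)
[Gauss-Seidel] macro 3: S0 reads c0=2 → after 2×micro: 2; S1 reads c2=-13/4 → after 1×micro: 41/2; S2 reads c0=2 → after 1×micro: -29/8 ⇒ (c0=2, c1=41/2, c2=-29/8)
[Gauss-Seidel] macro 4: S0 reads c0=2 → after 2×micro: 2; S1 reads c2=-29/8 → after 1×micro: 275/8; S2 reads c0=2 → after 1×micro: -61/16 ⇒ (c0=2, c1=275/8, c2=-61/16)
[Gauss-Seidel] macro 5: S0 reads c0=2 → after 2×micro: 2; S1 reads c2=-61/16 → after 1×micro: 443/8; S2 reads c0=2 → after 1×micro: -125/32 ⇒ (c0=2, c1=443/8, c2=-125/32)
[Gauss-Seidel] macro 6: S0 reads c0=2 → after 2×micro: 2; S1 reads c2=-125/32 → after 1×micro: 2783/32; S2 reads c0=2 → after 1×micro: -253/64 ⇒ (c0=2, c1=2783/32, c2=-253/64)

first divergence at macro-step: 1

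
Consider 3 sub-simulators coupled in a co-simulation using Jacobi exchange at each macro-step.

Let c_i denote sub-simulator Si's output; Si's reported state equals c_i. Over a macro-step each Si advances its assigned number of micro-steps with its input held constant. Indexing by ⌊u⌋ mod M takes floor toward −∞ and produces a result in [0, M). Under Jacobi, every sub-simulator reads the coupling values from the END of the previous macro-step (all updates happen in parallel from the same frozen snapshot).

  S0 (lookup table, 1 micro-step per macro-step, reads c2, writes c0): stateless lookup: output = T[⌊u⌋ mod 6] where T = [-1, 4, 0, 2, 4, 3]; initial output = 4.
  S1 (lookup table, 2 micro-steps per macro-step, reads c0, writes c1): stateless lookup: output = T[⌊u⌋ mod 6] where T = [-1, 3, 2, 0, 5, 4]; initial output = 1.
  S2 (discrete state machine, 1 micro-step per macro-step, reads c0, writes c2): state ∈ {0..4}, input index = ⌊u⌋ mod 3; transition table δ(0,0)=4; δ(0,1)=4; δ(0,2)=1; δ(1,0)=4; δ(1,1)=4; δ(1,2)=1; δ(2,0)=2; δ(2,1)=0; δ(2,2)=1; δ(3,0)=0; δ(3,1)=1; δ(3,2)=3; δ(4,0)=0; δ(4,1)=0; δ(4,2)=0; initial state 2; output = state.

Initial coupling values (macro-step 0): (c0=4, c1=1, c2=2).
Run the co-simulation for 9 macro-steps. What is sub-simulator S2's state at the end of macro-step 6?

macro 1: S0 reads c2=2 → after 1×micro: 0; S1 reads c0=4 → after 2×micro: 5; S2 reads c0=4 → after 1×micro: 0 ⇒ (c0=0, c1=5, c2=0)
macro 2: S0 reads c2=0 → after 1×micro: -1; S1 reads c0=0 → after 2×micro: -1; S2 reads c0=0 → after 1×micro: 4 ⇒ (c0=-1, c1=-1, c2=4)
macro 3: S0 reads c2=4 → after 1×micro: 4; S1 reads c0=-1 → after 2×micro: 4; S2 reads c0=-1 → after 1×micro: 0 ⇒ (c0=4, c1=4, c2=0)
macro 4: S0 reads c2=0 → after 1×micro: -1; S1 reads c0=4 → after 2×micro: 5; S2 reads c0=4 → after 1×micro: 4 ⇒ (c0=-1, c1=5, c2=4)
macro 5: S0 reads c2=4 → after 1×micro: 4; S1 reads c0=-1 → after 2×micro: 4; S2 reads c0=-1 → after 1×micro: 0 ⇒ (c0=4, c1=4, c2=0)
macro 6: S0 reads c2=0 → after 1×micro: -1; S1 reads c0=4 → after 2×micro: 5; S2 reads c0=4 → after 1×micro: 4 ⇒ (c0=-1, c1=5, c2=4)
macro 7: S0 reads c2=4 → after 1×micro: 4; S1 reads c0=-1 → after 2×micro: 4; S2 reads c0=-1 → after 1×micro: 0 ⇒ (c0=4, c1=4, c2=0)
macro 8: S0 reads c2=0 → after 1×micro: -1; S1 reads c0=4 → after 2×micro: 5; S2 reads c0=4 → after 1×micro: 4 ⇒ (c0=-1, c1=5, c2=4)
macro 9: S0 reads c2=4 → after 1×micro: 4; S1 reads c0=-1 → after 2×micro: 4; S2 reads c0=-1 → after 1×micro: 0 ⇒ (c0=4, c1=4, c2=0)

S2 state at macro-step 6 = 4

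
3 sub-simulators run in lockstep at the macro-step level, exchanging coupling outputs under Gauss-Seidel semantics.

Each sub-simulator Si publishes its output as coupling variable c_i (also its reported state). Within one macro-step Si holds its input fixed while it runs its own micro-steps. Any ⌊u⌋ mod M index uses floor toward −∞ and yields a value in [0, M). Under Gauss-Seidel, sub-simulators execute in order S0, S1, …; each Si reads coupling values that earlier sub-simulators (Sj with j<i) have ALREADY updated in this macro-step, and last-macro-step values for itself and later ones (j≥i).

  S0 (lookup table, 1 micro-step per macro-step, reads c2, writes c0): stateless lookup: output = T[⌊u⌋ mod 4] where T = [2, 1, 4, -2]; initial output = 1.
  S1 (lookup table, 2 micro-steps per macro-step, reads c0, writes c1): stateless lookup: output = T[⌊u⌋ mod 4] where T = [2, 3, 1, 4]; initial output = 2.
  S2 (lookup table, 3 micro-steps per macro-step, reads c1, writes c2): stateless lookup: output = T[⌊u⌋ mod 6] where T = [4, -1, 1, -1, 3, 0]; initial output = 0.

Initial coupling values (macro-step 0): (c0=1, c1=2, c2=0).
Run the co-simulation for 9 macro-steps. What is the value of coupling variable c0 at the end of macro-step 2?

c0 at macro-step 2 = -2

macro 1: S0 reads c2=0 → after 1×micro: 2; S1 reads c0=2 → after 2×micro: 1; S2 reads c1=1 → after 3×micro: -1 ⇒ (c0=2, c1=1, c2=-1)
macro 2: S0 reads c2=-1 → after 1×micro: -2; S1 reads c0=-2 → after 2×micro: 1; S2 reads c1=1 → after 3×micro: -1 ⇒ (c0=-2, c1=1, c2=-1)
macro 3: S0 reads c2=-1 → after 1×micro: -2; S1 reads c0=-2 → after 2×micro: 1; S2 reads c1=1 → after 3×micro: -1 ⇒ (c0=-2, c1=1, c2=-1)
macro 4: S0 reads c2=-1 → after 1×micro: -2; S1 reads c0=-2 → after 2×micro: 1; S2 reads c1=1 → after 3×micro: -1 ⇒ (c0=-2, c1=1, c2=-1)
macro 5: S0 reads c2=-1 → after 1×micro: -2; S1 reads c0=-2 → after 2×micro: 1; S2 reads c1=1 → after 3×micro: -1 ⇒ (c0=-2, c1=1, c2=-1)
macro 6: S0 reads c2=-1 → after 1×micro: -2; S1 reads c0=-2 → after 2×micro: 1; S2 reads c1=1 → after 3×micro: -1 ⇒ (c0=-2, c1=1, c2=-1)
macro 7: S0 reads c2=-1 → after 1×micro: -2; S1 reads c0=-2 → after 2×micro: 1; S2 reads c1=1 → after 3×micro: -1 ⇒ (c0=-2, c1=1, c2=-1)
macro 8: S0 reads c2=-1 → after 1×micro: -2; S1 reads c0=-2 → after 2×micro: 1; S2 reads c1=1 → after 3×micro: -1 ⇒ (c0=-2, c1=1, c2=-1)
macro 9: S0 reads c2=-1 → after 1×micro: -2; S1 reads c0=-2 → after 2×micro: 1; S2 reads c1=1 → after 3×micro: -1 ⇒ (c0=-2, c1=1, c2=-1)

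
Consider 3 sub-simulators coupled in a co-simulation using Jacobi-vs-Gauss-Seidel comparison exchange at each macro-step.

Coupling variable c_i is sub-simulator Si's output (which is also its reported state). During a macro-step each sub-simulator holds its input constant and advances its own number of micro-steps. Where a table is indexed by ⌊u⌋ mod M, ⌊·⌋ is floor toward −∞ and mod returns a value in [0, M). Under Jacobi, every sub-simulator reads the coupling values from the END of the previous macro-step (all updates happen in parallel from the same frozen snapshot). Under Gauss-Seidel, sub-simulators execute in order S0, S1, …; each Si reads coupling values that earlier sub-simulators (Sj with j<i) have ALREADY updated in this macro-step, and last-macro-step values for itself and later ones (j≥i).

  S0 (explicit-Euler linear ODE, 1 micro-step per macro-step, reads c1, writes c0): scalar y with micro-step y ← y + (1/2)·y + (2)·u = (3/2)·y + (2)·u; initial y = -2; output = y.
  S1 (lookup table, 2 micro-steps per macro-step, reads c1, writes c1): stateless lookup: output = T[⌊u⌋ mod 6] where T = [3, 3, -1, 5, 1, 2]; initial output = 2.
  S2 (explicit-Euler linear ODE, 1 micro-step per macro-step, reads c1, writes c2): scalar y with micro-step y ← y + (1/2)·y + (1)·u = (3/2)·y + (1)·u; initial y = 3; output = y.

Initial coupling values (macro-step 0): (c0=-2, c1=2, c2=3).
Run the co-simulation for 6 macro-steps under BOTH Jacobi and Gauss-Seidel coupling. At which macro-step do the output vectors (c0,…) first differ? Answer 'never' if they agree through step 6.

[Jacobi] macro 1: S0 reads c1=2 → after 1×micro: 1; S1 reads c1=2 → after 2×micro: -1; S2 reads c1=2 → after 1×micro: 13/2 ⇒ (c0=1, c1=-1, c2=13/2)
[Jacobi] macro 2: S0 reads c1=-1 → after 1×micro: -1/2; S1 reads c1=-1 → after 2×micro: 2; S2 reads c1=-1 → after 1×micro: 35/4 ⇒ (c0=-1/2, c1=2, c2=35/4)
[Jacobi] macro 3: S0 reads c1=2 → after 1×micro: 13/4; S1 reads c1=2 → after 2×micro: -1; S2 reads c1=2 → after 1×micro: 121/8 ⇒ (c0=13/4, c1=-1, c2=121/8)
[Jacobi] macro 4: S0 reads c1=-1 → after 1×micro: 23/8; S1 reads c1=-1 → after 2×micro: 2; S2 reads c1=-1 → after 1×micro: 347/16 ⇒ (c0=23/8, c1=2, c2=347/16)
[Jacobi] macro 5: S0 reads c1=2 → after 1×micro: 133/16; S1 reads c1=2 → after 2×micro: -1; S2 reads c1=2 → after 1×micro: 1105/32 ⇒ (c0=133/16, c1=-1, c2=1105/32)
[Jacobi] macro 6: S0 reads c1=-1 → after 1×micro: 335/32; S1 reads c1=-1 → after 2×micro: 2; S2 reads c1=-1 → after 1×micro: 3251/64 ⇒ (c0=335/32, c1=2, c2=3251/64)
[Gauss-Seidel] macro 1: S0 reads c1=2 → after 1×micro: 1; S1 reads c1=2 → after 2×micro: -1; S2 reads c1=-1 → after 1×micro: 7/2 ⇒ (c0=1, c1=-1, c2=7/2)
[Gauss-Seidel] macro 2: S0 reads c1=-1 → after 1×micro: -1/2; S1 reads c1=-1 → after 2×micro: 2; S2 reads c1=2 → after 1×micro: 29/4 ⇒ (c0=-1/2, c1=2, c2=29/4)
[Gauss-Seidel] macro 3: S0 reads c1=2 → after 1×micro: 13/4; S1 reads c1=2 → after 2×micro: -1; S2 reads c1=-1 → after 1×micro: 79/8 ⇒ (c0=13/4, c1=-1, c2=79/8)
[Gauss-Seidel] macro 4: S0 reads c1=-1 → after 1×micro: 23/8; S1 reads c1=-1 → after 2×micro: 2; S2 reads c1=2 → after 1×micro: 269/16 ⇒ (c0=23/8, c1=2, c2=269/16)
[Gauss-Seidel] macro 5: S0 reads c1=2 → after 1×micro: 133/16; S1 reads c1=2 → after 2×micro: -1; S2 reads c1=-1 → after 1×micro: 775/32 ⇒ (c0=133/16, c1=-1, c2=775/32)
[Gauss-Seidel] macro 6: S0 reads c1=-1 → after 1×micro: 335/32; S1 reads c1=-1 → after 2×micro: 2; S2 reads c1=2 → after 1×micro: 2453/64 ⇒ (c0=335/32, c1=2, c2=2453/64)

first divergence at macro-step: 1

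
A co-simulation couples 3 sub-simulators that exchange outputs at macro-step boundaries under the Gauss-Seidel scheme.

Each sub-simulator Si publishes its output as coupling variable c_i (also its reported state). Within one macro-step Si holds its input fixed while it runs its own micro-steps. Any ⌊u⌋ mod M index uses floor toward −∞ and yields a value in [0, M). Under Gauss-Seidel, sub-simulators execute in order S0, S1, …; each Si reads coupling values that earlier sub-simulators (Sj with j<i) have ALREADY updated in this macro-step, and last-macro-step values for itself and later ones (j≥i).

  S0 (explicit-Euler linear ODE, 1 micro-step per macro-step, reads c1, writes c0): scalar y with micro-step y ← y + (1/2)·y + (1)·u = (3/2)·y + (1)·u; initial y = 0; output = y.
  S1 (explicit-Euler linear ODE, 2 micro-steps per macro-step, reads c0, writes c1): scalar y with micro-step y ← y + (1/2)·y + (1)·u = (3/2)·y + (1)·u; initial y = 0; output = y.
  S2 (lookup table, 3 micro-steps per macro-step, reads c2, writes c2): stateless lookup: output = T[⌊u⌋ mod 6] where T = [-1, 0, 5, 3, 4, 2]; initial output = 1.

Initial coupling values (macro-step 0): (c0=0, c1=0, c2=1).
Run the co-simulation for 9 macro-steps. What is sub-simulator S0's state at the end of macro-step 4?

macro 1: S0 reads c1=0 → after 1×micro: 0; S1 reads c0=0 → after 2×micro: 0; S2 reads c2=1 → after 3×micro: 0 ⇒ (c0=0, c1=0, c2=0)
macro 2: S0 reads c1=0 → after 1×micro: 0; S1 reads c0=0 → after 2×micro: 0; S2 reads c2=0 → after 3×micro: -1 ⇒ (c0=0, c1=0, c2=-1)
macro 3: S0 reads c1=0 → after 1×micro: 0; S1 reads c0=0 → after 2×micro: 0; S2 reads c2=-1 → after 3×micro: 2 ⇒ (c0=0, c1=0, c2=2)
macro 4: S0 reads c1=0 → after 1×micro: 0; S1 reads c0=0 → after 2×micro: 0; S2 reads c2=2 → after 3×micro: 5 ⇒ (c0=0, c1=0, c2=5)
macro 5: S0 reads c1=0 → after 1×micro: 0; S1 reads c0=0 → after 2×micro: 0; S2 reads c2=5 → after 3×micro: 2 ⇒ (c0=0, c1=0, c2=2)
macro 6: S0 reads c1=0 → after 1×micro: 0; S1 reads c0=0 → after 2×micro: 0; S2 reads c2=2 → after 3×micro: 5 ⇒ (c0=0, c1=0, c2=5)
macro 7: S0 reads c1=0 → after 1×micro: 0; S1 reads c0=0 → after 2×micro: 0; S2 reads c2=5 → after 3×micro: 2 ⇒ (c0=0, c1=0, c2=2)
macro 8: S0 reads c1=0 → after 1×micro: 0; S1 reads c0=0 → after 2×micro: 0; S2 reads c2=2 → after 3×micro: 5 ⇒ (c0=0, c1=0, c2=5)
macro 9: S0 reads c1=0 → after 1×micro: 0; S1 reads c0=0 → after 2×micro: 0; S2 reads c2=5 → after 3×micro: 2 ⇒ (c0=0, c1=0, c2=2)

S0 state at macro-step 4 = 0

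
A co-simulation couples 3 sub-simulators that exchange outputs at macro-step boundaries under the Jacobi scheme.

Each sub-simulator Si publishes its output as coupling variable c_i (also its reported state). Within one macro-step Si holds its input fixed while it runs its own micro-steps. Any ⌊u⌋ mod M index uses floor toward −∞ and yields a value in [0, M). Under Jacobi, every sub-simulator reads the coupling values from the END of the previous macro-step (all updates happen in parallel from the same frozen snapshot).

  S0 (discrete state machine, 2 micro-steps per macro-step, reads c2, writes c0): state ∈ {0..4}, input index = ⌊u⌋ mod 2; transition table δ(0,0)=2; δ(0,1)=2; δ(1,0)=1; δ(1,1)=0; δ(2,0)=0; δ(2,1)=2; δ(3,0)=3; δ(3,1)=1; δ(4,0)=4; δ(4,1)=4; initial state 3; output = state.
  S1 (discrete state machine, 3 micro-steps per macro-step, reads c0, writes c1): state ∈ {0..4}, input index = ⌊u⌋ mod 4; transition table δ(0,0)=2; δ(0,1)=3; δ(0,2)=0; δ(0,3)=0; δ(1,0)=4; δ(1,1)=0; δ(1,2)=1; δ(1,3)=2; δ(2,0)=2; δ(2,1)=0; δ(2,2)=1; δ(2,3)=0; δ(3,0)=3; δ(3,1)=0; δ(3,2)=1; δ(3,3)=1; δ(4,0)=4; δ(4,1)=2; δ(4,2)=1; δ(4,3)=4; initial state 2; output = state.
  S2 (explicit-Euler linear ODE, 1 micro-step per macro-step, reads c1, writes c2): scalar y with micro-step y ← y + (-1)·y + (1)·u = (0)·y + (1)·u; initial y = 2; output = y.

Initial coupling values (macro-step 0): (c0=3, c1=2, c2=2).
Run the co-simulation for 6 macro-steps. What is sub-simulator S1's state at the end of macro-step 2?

S1 state at macro-step 2 = 0

macro 1: S0 reads c2=2 → after 2×micro: 3; S1 reads c0=3 → after 3×micro: 0; S2 reads c1=2 → after 1×micro: 2 ⇒ (c0=3, c1=0, c2=2)
macro 2: S0 reads c2=2 → after 2×micro: 3; S1 reads c0=3 → after 3×micro: 0; S2 reads c1=0 → after 1×micro: 0 ⇒ (c0=3, c1=0, c2=0)
macro 3: S0 reads c2=0 → after 2×micro: 3; S1 reads c0=3 → after 3×micro: 0; S2 reads c1=0 → after 1×micro: 0 ⇒ (c0=3, c1=0, c2=0)
macro 4: S0 reads c2=0 → after 2×micro: 3; S1 reads c0=3 → after 3×micro: 0; S2 reads c1=0 → after 1×micro: 0 ⇒ (c0=3, c1=0, c2=0)
macro 5: S0 reads c2=0 → after 2×micro: 3; S1 reads c0=3 → after 3×micro: 0; S2 reads c1=0 → after 1×micro: 0 ⇒ (c0=3, c1=0, c2=0)
macro 6: S0 reads c2=0 → after 2×micro: 3; S1 reads c0=3 → after 3×micro: 0; S2 reads c1=0 → after 1×micro: 0 ⇒ (c0=3, c1=0, c2=0)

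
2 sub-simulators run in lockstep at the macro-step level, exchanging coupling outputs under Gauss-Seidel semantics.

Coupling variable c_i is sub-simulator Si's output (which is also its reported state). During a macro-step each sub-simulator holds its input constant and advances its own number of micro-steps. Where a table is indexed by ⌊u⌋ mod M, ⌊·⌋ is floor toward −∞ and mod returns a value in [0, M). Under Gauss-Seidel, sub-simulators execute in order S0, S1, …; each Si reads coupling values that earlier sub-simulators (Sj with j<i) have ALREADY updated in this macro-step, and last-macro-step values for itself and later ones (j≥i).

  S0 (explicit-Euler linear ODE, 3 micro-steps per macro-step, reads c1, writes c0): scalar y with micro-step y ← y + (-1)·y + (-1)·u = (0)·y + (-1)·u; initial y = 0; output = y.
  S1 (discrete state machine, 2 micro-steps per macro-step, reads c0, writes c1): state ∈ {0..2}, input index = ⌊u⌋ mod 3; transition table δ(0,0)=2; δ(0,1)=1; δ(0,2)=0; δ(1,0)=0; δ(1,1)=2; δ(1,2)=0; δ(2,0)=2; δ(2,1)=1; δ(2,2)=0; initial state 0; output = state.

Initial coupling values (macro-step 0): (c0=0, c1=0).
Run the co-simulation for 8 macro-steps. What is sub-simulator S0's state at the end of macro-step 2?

S0 state at macro-step 2 = -2

macro 1: S0 reads c1=0 → after 3×micro: 0; S1 reads c0=0 → after 2×micro: 2 ⇒ (c0=0, c1=2)
macro 2: S0 reads c1=2 → after 3×micro: -2; S1 reads c0=-2 → after 2×micro: 2 ⇒ (c0=-2, c1=2)
macro 3: S0 reads c1=2 → after 3×micro: -2; S1 reads c0=-2 → after 2×micro: 2 ⇒ (c0=-2, c1=2)
macro 4: S0 reads c1=2 → after 3×micro: -2; S1 reads c0=-2 → after 2×micro: 2 ⇒ (c0=-2, c1=2)
macro 5: S0 reads c1=2 → after 3×micro: -2; S1 reads c0=-2 → after 2×micro: 2 ⇒ (c0=-2, c1=2)
macro 6: S0 reads c1=2 → after 3×micro: -2; S1 reads c0=-2 → after 2×micro: 2 ⇒ (c0=-2, c1=2)
macro 7: S0 reads c1=2 → after 3×micro: -2; S1 reads c0=-2 → after 2×micro: 2 ⇒ (c0=-2, c1=2)
macro 8: S0 reads c1=2 → after 3×micro: -2; S1 reads c0=-2 → after 2×micro: 2 ⇒ (c0=-2, c1=2)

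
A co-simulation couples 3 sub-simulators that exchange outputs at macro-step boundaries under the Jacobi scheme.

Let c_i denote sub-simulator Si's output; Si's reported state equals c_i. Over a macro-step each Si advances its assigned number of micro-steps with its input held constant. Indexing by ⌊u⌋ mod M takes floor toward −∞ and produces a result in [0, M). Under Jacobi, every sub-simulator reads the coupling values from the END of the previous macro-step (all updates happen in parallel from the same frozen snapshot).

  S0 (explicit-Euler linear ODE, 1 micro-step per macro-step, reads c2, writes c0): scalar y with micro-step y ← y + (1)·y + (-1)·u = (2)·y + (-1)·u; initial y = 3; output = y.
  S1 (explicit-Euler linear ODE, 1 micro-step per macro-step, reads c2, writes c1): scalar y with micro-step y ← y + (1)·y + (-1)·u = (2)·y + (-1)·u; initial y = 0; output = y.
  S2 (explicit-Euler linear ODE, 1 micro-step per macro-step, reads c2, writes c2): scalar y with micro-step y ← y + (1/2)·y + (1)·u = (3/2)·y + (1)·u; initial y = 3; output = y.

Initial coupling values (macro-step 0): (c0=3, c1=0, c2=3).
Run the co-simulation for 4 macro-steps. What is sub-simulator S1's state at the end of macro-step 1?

S1 state at macro-step 1 = -3

macro 1: S0 reads c2=3 → after 1×micro: 3; S1 reads c2=3 → after 1×micro: -3; S2 reads c2=3 → after 1×micro: 15/2 ⇒ (c0=3, c1=-3, c2=15/2)
macro 2: S0 reads c2=15/2 → after 1×micro: -3/2; S1 reads c2=15/2 → after 1×micro: -27/2; S2 reads c2=15/2 → after 1×micro: 75/4 ⇒ (c0=-3/2, c1=-27/2, c2=75/4)
macro 3: S0 reads c2=75/4 → after 1×micro: -87/4; S1 reads c2=75/4 → after 1×micro: -183/4; S2 reads c2=75/4 → after 1×micro: 375/8 ⇒ (c0=-87/4, c1=-183/4, c2=375/8)
macro 4: S0 reads c2=375/8 → after 1×micro: -723/8; S1 reads c2=375/8 → after 1×micro: -1107/8; S2 reads c2=375/8 → after 1×micro: 1875/16 ⇒ (c0=-723/8, c1=-1107/8, c2=1875/16)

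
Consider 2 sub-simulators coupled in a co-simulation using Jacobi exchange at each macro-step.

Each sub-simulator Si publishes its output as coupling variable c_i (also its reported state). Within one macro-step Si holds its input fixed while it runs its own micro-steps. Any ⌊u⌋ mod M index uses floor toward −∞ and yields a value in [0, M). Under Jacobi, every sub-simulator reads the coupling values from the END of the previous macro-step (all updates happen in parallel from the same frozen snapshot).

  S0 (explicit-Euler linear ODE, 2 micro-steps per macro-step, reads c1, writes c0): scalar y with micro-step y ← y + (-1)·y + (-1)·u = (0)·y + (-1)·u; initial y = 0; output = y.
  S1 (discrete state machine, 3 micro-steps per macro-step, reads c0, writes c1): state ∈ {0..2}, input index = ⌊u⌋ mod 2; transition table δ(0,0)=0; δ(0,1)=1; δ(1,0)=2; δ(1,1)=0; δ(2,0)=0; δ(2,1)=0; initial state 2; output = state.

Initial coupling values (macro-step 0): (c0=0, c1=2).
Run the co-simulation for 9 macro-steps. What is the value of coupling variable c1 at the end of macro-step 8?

macro 1: S0 reads c1=2 → after 2×micro: -2; S1 reads c0=0 → after 3×micro: 0 ⇒ (c0=-2, c1=0)
macro 2: S0 reads c1=0 → after 2×micro: 0; S1 reads c0=-2 → after 3×micro: 0 ⇒ (c0=0, c1=0)
macro 3: S0 reads c1=0 → after 2×micro: 0; S1 reads c0=0 → after 3×micro: 0 ⇒ (c0=0, c1=0)
macro 4: S0 reads c1=0 → after 2×micro: 0; S1 reads c0=0 → after 3×micro: 0 ⇒ (c0=0, c1=0)
macro 5: S0 reads c1=0 → after 2×micro: 0; S1 reads c0=0 → after 3×micro: 0 ⇒ (c0=0, c1=0)
macro 6: S0 reads c1=0 → after 2×micro: 0; S1 reads c0=0 → after 3×micro: 0 ⇒ (c0=0, c1=0)
macro 7: S0 reads c1=0 → after 2×micro: 0; S1 reads c0=0 → after 3×micro: 0 ⇒ (c0=0, c1=0)
macro 8: S0 reads c1=0 → after 2×micro: 0; S1 reads c0=0 → after 3×micro: 0 ⇒ (c0=0, c1=0)
macro 9: S0 reads c1=0 → after 2×micro: 0; S1 reads c0=0 → after 3×micro: 0 ⇒ (c0=0, c1=0)

c1 at macro-step 8 = 0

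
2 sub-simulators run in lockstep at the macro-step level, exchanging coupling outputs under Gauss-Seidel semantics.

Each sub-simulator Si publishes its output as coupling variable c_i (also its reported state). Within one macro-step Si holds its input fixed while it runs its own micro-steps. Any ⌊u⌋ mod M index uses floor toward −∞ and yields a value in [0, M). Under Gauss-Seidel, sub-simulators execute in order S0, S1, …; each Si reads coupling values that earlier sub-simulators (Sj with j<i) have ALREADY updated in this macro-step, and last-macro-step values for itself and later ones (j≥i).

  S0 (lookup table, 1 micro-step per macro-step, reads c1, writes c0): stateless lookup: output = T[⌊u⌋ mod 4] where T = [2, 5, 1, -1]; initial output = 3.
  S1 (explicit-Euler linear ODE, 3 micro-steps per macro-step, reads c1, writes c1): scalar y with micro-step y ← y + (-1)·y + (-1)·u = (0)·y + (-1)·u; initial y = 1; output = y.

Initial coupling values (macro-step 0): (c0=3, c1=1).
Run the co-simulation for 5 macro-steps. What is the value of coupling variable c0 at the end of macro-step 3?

macro 1: S0 reads c1=1 → after 1×micro: 5; S1 reads c1=1 → after 3×micro: -1 ⇒ (c0=5, c1=-1)
macro 2: S0 reads c1=-1 → after 1×micro: -1; S1 reads c1=-1 → after 3×micro: 1 ⇒ (c0=-1, c1=1)
macro 3: S0 reads c1=1 → after 1×micro: 5; S1 reads c1=1 → after 3×micro: -1 ⇒ (c0=5, c1=-1)
macro 4: S0 reads c1=-1 → after 1×micro: -1; S1 reads c1=-1 → after 3×micro: 1 ⇒ (c0=-1, c1=1)
macro 5: S0 reads c1=1 → after 1×micro: 5; S1 reads c1=1 → after 3×micro: -1 ⇒ (c0=5, c1=-1)

c0 at macro-step 3 = 5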